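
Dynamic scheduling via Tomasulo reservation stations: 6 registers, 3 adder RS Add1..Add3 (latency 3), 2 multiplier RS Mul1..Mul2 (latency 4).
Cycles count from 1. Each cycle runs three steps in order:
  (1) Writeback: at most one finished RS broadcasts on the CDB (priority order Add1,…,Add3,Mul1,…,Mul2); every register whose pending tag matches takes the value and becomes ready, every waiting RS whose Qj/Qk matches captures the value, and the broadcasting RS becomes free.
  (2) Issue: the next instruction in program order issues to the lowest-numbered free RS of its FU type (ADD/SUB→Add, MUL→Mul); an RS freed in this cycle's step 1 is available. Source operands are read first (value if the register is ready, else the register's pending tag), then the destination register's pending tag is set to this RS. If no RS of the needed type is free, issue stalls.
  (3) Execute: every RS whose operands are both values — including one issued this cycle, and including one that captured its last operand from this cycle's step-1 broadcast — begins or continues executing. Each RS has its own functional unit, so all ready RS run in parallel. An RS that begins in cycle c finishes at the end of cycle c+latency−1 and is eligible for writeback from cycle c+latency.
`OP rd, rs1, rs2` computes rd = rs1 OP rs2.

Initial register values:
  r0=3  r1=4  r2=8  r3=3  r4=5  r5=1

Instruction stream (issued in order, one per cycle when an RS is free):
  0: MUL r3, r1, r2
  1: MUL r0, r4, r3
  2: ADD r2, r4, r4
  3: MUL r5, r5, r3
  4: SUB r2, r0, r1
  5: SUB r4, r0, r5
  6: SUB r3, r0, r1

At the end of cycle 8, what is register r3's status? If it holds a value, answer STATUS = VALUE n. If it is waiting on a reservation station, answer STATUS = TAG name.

STATUS = TAG Add3

  c1: issue MUL r3<-Mul1  regs: r0:3,r1:4,r2:8,r3:Mul1,r4:5,r5:1
  c2: issue MUL r0<-Mul2  regs: r0:Mul2,r1:4,r2:8,r3:Mul1,r4:5,r5:1
  c3: issue ADD r2<-Add1  regs: r0:Mul2,r1:4,r2:Add1,r3:Mul1,r4:5,r5:1
  c4: stall  regs: r0:Mul2,r1:4,r2:Add1,r3:Mul1,r4:5,r5:1
  c5: CDB Mul1=32; issue MUL r5<-Mul1  regs: r0:Mul2,r1:4,r2:Add1,r3:32,r4:5,r5:Mul1
  c6: CDB Add1=10; issue SUB r2<-Add1  regs: r0:Mul2,r1:4,r2:Add1,r3:32,r4:5,r5:Mul1
  c7: issue SUB r4<-Add2  regs: r0:Mul2,r1:4,r2:Add1,r3:32,r4:Add2,r5:Mul1
  c8: issue SUB r3<-Add3  regs: r0:Mul2,r1:4,r2:Add1,r3:Add3,r4:Add2,r5:Mul1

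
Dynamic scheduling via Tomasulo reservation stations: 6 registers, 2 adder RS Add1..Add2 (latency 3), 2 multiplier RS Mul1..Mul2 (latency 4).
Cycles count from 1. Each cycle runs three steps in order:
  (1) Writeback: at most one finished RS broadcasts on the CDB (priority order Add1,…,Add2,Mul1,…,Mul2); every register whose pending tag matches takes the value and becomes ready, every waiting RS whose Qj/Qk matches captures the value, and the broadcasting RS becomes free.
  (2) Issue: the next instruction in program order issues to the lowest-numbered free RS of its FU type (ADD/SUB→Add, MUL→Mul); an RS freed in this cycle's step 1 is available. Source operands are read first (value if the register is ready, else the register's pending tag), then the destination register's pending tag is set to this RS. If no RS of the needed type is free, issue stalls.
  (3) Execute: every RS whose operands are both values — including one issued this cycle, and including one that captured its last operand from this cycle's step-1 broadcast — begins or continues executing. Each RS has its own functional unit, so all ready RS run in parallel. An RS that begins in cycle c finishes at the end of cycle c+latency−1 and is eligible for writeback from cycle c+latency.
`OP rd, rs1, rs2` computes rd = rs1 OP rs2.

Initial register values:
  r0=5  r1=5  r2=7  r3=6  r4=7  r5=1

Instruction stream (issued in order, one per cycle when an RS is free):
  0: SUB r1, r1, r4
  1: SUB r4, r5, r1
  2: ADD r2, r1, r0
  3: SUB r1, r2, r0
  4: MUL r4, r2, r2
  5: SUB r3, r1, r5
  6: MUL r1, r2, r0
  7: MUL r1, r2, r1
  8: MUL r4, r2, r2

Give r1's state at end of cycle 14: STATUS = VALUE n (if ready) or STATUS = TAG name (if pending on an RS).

STATUS = TAG Mul1

c1: issue SUB r1<-Add1 | r0:5,r1:Add1,r2:7,r3:6,r4:7,r5:1
c2: issue SUB r4<-Add2 | r0:5,r1:Add1,r2:7,r3:6,r4:Add2,r5:1
c3: stall | r0:5,r1:Add1,r2:7,r3:6,r4:Add2,r5:1
c4: CDB Add1=-2; issue ADD r2<-Add1 | r0:5,r1:-2,r2:Add1,r3:6,r4:Add2,r5:1
c5: stall | r0:5,r1:-2,r2:Add1,r3:6,r4:Add2,r5:1
c6: stall | r0:5,r1:-2,r2:Add1,r3:6,r4:Add2,r5:1
c7: CDB Add1=3; issue SUB r1<-Add1 | r0:5,r1:Add1,r2:3,r3:6,r4:Add2,r5:1
c8: CDB Add2=3; issue MUL r4<-Mul1 | r0:5,r1:Add1,r2:3,r3:6,r4:Mul1,r5:1
c9: issue SUB r3<-Add2 | r0:5,r1:Add1,r2:3,r3:Add2,r4:Mul1,r5:1
c10: CDB Add1=-2; issue MUL r1<-Mul2 | r0:5,r1:Mul2,r2:3,r3:Add2,r4:Mul1,r5:1
c11: stall | r0:5,r1:Mul2,r2:3,r3:Add2,r4:Mul1,r5:1
c12: CDB Mul1=9; issue MUL r1<-Mul1 | r0:5,r1:Mul1,r2:3,r3:Add2,r4:9,r5:1
c13: CDB Add2=-3; stall | r0:5,r1:Mul1,r2:3,r3:-3,r4:9,r5:1
c14: CDB Mul2=15; issue MUL r4<-Mul2 | r0:5,r1:Mul1,r2:3,r3:-3,r4:Mul2,r5:1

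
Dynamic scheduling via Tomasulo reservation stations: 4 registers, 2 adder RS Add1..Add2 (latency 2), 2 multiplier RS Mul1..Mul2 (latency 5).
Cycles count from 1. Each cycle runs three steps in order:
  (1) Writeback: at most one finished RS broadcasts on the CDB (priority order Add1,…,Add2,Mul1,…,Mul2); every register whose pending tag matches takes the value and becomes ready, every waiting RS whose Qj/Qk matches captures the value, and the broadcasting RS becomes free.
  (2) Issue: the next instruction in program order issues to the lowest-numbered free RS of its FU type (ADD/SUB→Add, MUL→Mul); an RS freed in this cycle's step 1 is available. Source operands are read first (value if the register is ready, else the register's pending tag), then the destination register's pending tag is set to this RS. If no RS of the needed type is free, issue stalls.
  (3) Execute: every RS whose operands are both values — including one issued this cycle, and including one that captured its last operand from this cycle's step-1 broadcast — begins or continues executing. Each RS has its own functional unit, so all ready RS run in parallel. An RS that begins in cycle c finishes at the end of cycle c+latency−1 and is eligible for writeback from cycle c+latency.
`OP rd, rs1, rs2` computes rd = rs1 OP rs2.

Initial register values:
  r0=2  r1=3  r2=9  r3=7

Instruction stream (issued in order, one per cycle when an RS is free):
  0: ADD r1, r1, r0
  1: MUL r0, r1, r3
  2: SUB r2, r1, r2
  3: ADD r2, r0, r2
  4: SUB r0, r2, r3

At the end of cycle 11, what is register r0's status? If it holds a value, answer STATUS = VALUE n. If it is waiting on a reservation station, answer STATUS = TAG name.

  c1: issue ADD r1<-Add1  regs: r0:2,r1:Add1,r2:9,r3:7
  c2: issue MUL r0<-Mul1  regs: r0:Mul1,r1:Add1,r2:9,r3:7
  c3: CDB Add1=5; issue SUB r2<-Add1  regs: r0:Mul1,r1:5,r2:Add1,r3:7
  c4: issue ADD r2<-Add2  regs: r0:Mul1,r1:5,r2:Add2,r3:7
  c5: CDB Add1=-4; issue SUB r0<-Add1  regs: r0:Add1,r1:5,r2:Add2,r3:7
  c6: -  regs: r0:Add1,r1:5,r2:Add2,r3:7
  c7: -  regs: r0:Add1,r1:5,r2:Add2,r3:7
  c8: CDB Mul1=35  regs: r0:Add1,r1:5,r2:Add2,r3:7
  c9: -  regs: r0:Add1,r1:5,r2:Add2,r3:7
  c10: CDB Add2=31  regs: r0:Add1,r1:5,r2:31,r3:7
  c11: -  regs: r0:Add1,r1:5,r2:31,r3:7

STATUS = TAG Add1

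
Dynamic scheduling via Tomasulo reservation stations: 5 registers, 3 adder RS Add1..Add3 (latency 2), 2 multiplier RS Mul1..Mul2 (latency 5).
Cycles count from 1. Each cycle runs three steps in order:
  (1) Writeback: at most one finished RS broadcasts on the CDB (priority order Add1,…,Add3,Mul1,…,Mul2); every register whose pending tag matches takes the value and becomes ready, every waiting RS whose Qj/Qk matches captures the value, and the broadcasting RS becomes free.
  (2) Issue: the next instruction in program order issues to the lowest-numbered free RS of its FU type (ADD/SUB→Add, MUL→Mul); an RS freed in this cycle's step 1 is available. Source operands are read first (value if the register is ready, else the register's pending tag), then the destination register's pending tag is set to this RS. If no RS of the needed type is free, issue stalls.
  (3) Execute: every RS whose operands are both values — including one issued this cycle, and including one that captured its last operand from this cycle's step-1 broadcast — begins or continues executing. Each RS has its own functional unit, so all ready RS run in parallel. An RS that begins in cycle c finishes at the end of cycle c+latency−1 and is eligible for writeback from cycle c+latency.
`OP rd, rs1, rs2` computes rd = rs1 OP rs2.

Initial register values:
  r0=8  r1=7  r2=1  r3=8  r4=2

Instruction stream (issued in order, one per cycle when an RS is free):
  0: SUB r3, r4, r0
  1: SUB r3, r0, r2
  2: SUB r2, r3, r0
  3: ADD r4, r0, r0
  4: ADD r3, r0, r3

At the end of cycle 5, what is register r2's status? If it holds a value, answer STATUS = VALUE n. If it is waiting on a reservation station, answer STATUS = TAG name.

c1: issue SUB r3<-Add1 | r0:8,r1:7,r2:1,r3:Add1,r4:2
c2: issue SUB r3<-Add2 | r0:8,r1:7,r2:1,r3:Add2,r4:2
c3: CDB Add1=-6; issue SUB r2<-Add1 | r0:8,r1:7,r2:Add1,r3:Add2,r4:2
c4: CDB Add2=7; issue ADD r4<-Add2 | r0:8,r1:7,r2:Add1,r3:7,r4:Add2
c5: issue ADD r3<-Add3 | r0:8,r1:7,r2:Add1,r3:Add3,r4:Add2

STATUS = TAG Add1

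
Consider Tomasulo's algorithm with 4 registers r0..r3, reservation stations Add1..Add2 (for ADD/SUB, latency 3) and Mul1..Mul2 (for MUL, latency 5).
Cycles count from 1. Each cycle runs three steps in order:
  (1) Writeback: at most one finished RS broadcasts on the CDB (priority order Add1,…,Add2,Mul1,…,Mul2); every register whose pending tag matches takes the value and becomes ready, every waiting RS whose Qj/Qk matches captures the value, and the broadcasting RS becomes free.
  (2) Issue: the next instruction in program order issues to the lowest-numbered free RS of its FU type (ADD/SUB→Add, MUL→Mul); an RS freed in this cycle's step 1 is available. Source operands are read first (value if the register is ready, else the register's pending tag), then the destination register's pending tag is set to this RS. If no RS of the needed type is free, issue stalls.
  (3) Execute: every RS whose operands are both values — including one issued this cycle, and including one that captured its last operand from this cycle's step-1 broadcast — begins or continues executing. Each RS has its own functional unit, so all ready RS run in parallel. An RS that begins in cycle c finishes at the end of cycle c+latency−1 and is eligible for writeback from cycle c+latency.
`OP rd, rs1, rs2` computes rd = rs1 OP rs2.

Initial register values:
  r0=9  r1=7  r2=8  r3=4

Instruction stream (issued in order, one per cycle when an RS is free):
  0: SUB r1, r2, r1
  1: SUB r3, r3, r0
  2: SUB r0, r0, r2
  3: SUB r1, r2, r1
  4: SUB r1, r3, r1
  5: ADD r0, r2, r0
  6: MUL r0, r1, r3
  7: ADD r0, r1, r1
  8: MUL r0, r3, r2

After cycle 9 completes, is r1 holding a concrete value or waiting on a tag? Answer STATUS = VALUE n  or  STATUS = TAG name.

  c1: issue SUB r1<-Add1  regs: r0:9,r1:Add1,r2:8,r3:4
  c2: issue SUB r3<-Add2  regs: r0:9,r1:Add1,r2:8,r3:Add2
  c3: stall  regs: r0:9,r1:Add1,r2:8,r3:Add2
  c4: CDB Add1=1; issue SUB r0<-Add1  regs: r0:Add1,r1:1,r2:8,r3:Add2
  c5: CDB Add2=-5; issue SUB r1<-Add2  regs: r0:Add1,r1:Add2,r2:8,r3:-5
  c6: stall  regs: r0:Add1,r1:Add2,r2:8,r3:-5
  c7: CDB Add1=1; issue SUB r1<-Add1  regs: r0:1,r1:Add1,r2:8,r3:-5
  c8: CDB Add2=7; issue ADD r0<-Add2  regs: r0:Add2,r1:Add1,r2:8,r3:-5
  c9: issue MUL r0<-Mul1  regs: r0:Mul1,r1:Add1,r2:8,r3:-5

STATUS = TAG Add1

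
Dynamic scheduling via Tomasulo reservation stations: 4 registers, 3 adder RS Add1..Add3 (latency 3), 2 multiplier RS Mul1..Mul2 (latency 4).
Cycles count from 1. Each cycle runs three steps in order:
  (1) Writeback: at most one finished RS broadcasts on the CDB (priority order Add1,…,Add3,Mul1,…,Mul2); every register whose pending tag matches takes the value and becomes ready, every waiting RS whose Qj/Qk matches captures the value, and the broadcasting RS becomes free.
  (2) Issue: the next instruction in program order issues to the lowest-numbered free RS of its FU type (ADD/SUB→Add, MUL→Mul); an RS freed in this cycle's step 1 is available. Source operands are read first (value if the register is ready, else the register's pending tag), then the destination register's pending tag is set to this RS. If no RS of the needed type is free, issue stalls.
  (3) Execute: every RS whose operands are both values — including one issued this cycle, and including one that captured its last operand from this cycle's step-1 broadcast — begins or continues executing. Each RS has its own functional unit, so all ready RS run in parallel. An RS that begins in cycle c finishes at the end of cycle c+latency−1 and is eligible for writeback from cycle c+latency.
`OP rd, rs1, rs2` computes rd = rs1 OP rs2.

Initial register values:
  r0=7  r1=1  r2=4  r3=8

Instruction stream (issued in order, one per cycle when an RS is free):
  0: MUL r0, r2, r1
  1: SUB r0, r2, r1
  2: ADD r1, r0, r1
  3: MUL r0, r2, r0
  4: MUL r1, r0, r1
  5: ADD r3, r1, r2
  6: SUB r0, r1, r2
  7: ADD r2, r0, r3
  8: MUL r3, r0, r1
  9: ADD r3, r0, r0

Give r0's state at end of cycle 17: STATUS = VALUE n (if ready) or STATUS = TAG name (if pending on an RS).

STATUS = VALUE 44

  c1: issue MUL r0<-Mul1  regs: r0:Mul1,r1:1,r2:4,r3:8
  c2: issue SUB r0<-Add1  regs: r0:Add1,r1:1,r2:4,r3:8
  c3: issue ADD r1<-Add2  regs: r0:Add1,r1:Add2,r2:4,r3:8
  c4: issue MUL r0<-Mul2  regs: r0:Mul2,r1:Add2,r2:4,r3:8
  c5: CDB Add1=3; stall  regs: r0:Mul2,r1:Add2,r2:4,r3:8
  c6: CDB Mul1=4; issue MUL r1<-Mul1  regs: r0:Mul2,r1:Mul1,r2:4,r3:8
  c7: issue ADD r3<-Add1  regs: r0:Mul2,r1:Mul1,r2:4,r3:Add1
  c8: CDB Add2=4; issue SUB r0<-Add2  regs: r0:Add2,r1:Mul1,r2:4,r3:Add1
  c9: CDB Mul2=12; issue ADD r2<-Add3  regs: r0:Add2,r1:Mul1,r2:Add3,r3:Add1
  c10: issue MUL r3<-Mul2  regs: r0:Add2,r1:Mul1,r2:Add3,r3:Mul2
  c11: stall  regs: r0:Add2,r1:Mul1,r2:Add3,r3:Mul2
  c12: stall  regs: r0:Add2,r1:Mul1,r2:Add3,r3:Mul2
  c13: CDB Mul1=48; stall  regs: r0:Add2,r1:48,r2:Add3,r3:Mul2
  c14: stall  regs: r0:Add2,r1:48,r2:Add3,r3:Mul2
  c15: stall  regs: r0:Add2,r1:48,r2:Add3,r3:Mul2
  c16: CDB Add1=52; issue ADD r3<-Add1  regs: r0:Add2,r1:48,r2:Add3,r3:Add1
  c17: CDB Add2=44  regs: r0:44,r1:48,r2:Add3,r3:Add1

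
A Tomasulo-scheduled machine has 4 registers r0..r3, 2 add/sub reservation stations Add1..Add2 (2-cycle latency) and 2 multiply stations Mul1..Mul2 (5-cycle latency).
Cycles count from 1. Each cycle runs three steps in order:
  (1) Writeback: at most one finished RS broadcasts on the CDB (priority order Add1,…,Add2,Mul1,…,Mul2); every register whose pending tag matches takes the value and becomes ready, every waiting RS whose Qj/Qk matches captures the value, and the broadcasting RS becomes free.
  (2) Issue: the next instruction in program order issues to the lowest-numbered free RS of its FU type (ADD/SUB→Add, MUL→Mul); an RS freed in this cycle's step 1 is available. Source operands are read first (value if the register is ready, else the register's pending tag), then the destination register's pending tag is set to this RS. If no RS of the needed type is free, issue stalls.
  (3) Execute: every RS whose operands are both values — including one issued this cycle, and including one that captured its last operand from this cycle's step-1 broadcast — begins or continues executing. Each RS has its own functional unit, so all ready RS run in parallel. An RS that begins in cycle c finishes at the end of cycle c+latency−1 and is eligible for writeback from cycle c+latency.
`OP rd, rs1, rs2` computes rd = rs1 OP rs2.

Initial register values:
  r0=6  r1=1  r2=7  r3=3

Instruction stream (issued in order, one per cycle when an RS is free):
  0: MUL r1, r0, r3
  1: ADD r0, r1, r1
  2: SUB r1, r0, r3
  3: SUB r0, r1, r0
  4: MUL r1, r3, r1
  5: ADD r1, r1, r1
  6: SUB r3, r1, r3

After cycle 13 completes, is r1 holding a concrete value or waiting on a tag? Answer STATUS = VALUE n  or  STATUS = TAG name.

cycle 1: issue MUL r1<-Mul1 // r0:6,r1:Mul1,r2:7,r3:3
cycle 2: issue ADD r0<-Add1 // r0:Add1,r1:Mul1,r2:7,r3:3
cycle 3: issue SUB r1<-Add2 // r0:Add1,r1:Add2,r2:7,r3:3
cycle 4: stall // r0:Add1,r1:Add2,r2:7,r3:3
cycle 5: stall // r0:Add1,r1:Add2,r2:7,r3:3
cycle 6: CDB Mul1=18; stall // r0:Add1,r1:Add2,r2:7,r3:3
cycle 7: stall // r0:Add1,r1:Add2,r2:7,r3:3
cycle 8: CDB Add1=36; issue SUB r0<-Add1 // r0:Add1,r1:Add2,r2:7,r3:3
cycle 9: issue MUL r1<-Mul1 // r0:Add1,r1:Mul1,r2:7,r3:3
cycle 10: CDB Add2=33; issue ADD r1<-Add2 // r0:Add1,r1:Add2,r2:7,r3:3
cycle 11: stall // r0:Add1,r1:Add2,r2:7,r3:3
cycle 12: CDB Add1=-3; issue SUB r3<-Add1 // r0:-3,r1:Add2,r2:7,r3:Add1
cycle 13: - // r0:-3,r1:Add2,r2:7,r3:Add1

STATUS = TAG Add2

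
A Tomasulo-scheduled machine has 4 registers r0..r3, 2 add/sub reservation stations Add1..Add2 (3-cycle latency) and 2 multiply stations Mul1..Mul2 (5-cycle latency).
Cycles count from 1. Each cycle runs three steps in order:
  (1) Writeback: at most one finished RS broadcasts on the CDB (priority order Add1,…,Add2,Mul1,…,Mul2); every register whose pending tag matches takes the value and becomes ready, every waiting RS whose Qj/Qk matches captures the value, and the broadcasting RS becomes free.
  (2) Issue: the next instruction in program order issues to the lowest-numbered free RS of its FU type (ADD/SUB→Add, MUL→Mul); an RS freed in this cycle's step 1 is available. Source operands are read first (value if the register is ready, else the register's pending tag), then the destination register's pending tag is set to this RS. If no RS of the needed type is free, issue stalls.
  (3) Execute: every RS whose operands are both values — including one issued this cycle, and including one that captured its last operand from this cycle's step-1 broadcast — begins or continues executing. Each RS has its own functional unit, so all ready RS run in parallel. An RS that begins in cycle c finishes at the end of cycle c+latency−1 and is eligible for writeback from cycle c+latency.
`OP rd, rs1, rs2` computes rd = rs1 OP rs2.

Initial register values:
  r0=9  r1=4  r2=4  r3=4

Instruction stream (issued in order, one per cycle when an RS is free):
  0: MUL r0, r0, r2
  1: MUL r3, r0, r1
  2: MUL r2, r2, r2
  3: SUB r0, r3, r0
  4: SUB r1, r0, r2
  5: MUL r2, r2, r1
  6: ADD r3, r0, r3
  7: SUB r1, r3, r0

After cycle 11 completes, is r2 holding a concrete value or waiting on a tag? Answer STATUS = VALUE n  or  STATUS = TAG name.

STATUS = TAG Mul1

c1: issue MUL r0<-Mul1 | r0:Mul1,r1:4,r2:4,r3:4
c2: issue MUL r3<-Mul2 | r0:Mul1,r1:4,r2:4,r3:Mul2
c3: stall | r0:Mul1,r1:4,r2:4,r3:Mul2
c4: stall | r0:Mul1,r1:4,r2:4,r3:Mul2
c5: stall | r0:Mul1,r1:4,r2:4,r3:Mul2
c6: CDB Mul1=36; issue MUL r2<-Mul1 | r0:36,r1:4,r2:Mul1,r3:Mul2
c7: issue SUB r0<-Add1 | r0:Add1,r1:4,r2:Mul1,r3:Mul2
c8: issue SUB r1<-Add2 | r0:Add1,r1:Add2,r2:Mul1,r3:Mul2
c9: stall | r0:Add1,r1:Add2,r2:Mul1,r3:Mul2
c10: stall | r0:Add1,r1:Add2,r2:Mul1,r3:Mul2
c11: CDB Mul1=16; issue MUL r2<-Mul1 | r0:Add1,r1:Add2,r2:Mul1,r3:Mul2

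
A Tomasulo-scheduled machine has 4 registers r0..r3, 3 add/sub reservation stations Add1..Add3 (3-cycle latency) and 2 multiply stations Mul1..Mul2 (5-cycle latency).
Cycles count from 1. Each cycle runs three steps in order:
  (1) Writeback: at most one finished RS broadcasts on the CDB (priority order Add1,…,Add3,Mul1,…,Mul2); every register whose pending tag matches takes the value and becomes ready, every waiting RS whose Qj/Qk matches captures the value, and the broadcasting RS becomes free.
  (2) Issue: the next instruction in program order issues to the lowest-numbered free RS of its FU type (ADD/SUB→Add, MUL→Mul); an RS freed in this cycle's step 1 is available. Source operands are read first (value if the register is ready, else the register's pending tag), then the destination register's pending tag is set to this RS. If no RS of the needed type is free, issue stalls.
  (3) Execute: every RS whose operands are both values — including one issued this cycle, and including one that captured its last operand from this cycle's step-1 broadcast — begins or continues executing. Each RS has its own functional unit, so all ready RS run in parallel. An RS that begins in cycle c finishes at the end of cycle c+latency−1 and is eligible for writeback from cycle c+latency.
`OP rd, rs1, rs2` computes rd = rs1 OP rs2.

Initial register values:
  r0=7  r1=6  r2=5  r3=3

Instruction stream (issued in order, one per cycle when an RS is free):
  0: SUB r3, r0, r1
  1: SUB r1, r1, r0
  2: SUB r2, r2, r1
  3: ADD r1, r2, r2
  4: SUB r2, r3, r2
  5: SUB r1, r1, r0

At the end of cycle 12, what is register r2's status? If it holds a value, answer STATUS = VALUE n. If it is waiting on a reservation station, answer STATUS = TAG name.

cycle 1: issue SUB r3<-Add1 // r0:7,r1:6,r2:5,r3:Add1
cycle 2: issue SUB r1<-Add2 // r0:7,r1:Add2,r2:5,r3:Add1
cycle 3: issue SUB r2<-Add3 // r0:7,r1:Add2,r2:Add3,r3:Add1
cycle 4: CDB Add1=1; issue ADD r1<-Add1 // r0:7,r1:Add1,r2:Add3,r3:1
cycle 5: CDB Add2=-1; issue SUB r2<-Add2 // r0:7,r1:Add1,r2:Add2,r3:1
cycle 6: stall // r0:7,r1:Add1,r2:Add2,r3:1
cycle 7: stall // r0:7,r1:Add1,r2:Add2,r3:1
cycle 8: CDB Add3=6; issue SUB r1<-Add3 // r0:7,r1:Add3,r2:Add2,r3:1
cycle 9: - // r0:7,r1:Add3,r2:Add2,r3:1
cycle 10: - // r0:7,r1:Add3,r2:Add2,r3:1
cycle 11: CDB Add1=12 // r0:7,r1:Add3,r2:Add2,r3:1
cycle 12: CDB Add2=-5 // r0:7,r1:Add3,r2:-5,r3:1

STATUS = VALUE -5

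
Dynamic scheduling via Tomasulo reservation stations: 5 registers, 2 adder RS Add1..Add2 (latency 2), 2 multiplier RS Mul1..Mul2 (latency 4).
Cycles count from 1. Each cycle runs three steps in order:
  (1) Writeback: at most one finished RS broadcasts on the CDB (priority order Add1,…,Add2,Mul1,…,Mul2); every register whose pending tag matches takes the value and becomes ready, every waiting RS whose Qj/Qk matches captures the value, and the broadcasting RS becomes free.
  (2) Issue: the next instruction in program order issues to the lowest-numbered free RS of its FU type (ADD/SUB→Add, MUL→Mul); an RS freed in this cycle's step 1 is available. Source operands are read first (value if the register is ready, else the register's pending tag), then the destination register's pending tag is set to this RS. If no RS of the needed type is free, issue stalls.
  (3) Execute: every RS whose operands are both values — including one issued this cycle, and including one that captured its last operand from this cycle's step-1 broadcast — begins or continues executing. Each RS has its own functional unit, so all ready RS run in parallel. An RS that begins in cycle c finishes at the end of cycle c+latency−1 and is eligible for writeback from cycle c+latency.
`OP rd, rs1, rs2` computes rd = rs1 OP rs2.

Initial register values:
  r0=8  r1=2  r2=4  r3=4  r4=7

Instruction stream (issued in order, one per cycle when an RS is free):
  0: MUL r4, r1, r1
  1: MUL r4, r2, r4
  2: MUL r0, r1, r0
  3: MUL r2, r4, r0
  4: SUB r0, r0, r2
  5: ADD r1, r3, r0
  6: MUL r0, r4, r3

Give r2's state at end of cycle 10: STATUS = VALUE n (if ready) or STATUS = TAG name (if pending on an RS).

cycle 1: issue MUL r4<-Mul1 // r0:8,r1:2,r2:4,r3:4,r4:Mul1
cycle 2: issue MUL r4<-Mul2 // r0:8,r1:2,r2:4,r3:4,r4:Mul2
cycle 3: stall // r0:8,r1:2,r2:4,r3:4,r4:Mul2
cycle 4: stall // r0:8,r1:2,r2:4,r3:4,r4:Mul2
cycle 5: CDB Mul1=4; issue MUL r0<-Mul1 // r0:Mul1,r1:2,r2:4,r3:4,r4:Mul2
cycle 6: stall // r0:Mul1,r1:2,r2:4,r3:4,r4:Mul2
cycle 7: stall // r0:Mul1,r1:2,r2:4,r3:4,r4:Mul2
cycle 8: stall // r0:Mul1,r1:2,r2:4,r3:4,r4:Mul2
cycle 9: CDB Mul1=16; issue MUL r2<-Mul1 // r0:16,r1:2,r2:Mul1,r3:4,r4:Mul2
cycle 10: CDB Mul2=16; issue SUB r0<-Add1 // r0:Add1,r1:2,r2:Mul1,r3:4,r4:16

STATUS = TAG Mul1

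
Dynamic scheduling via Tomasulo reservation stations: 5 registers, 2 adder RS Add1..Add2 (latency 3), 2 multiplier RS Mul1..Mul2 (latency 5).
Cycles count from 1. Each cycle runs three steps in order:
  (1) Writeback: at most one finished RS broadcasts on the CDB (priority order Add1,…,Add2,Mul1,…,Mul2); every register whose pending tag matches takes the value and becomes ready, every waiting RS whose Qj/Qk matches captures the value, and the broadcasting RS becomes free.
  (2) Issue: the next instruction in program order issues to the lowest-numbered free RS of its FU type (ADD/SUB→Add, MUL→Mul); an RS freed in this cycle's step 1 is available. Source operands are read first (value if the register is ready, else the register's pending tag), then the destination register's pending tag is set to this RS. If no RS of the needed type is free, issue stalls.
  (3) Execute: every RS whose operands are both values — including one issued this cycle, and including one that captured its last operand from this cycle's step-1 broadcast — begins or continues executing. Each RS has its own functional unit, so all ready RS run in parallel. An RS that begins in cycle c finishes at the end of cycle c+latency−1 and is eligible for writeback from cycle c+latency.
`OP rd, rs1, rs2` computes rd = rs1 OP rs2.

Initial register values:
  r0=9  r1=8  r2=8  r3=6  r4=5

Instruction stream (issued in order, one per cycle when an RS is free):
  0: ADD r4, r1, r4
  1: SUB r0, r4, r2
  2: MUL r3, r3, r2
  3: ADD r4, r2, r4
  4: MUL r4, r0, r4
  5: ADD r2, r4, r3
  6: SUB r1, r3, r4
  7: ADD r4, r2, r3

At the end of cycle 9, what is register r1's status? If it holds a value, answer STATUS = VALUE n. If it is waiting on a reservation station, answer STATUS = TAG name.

STATUS = TAG Add2

cycle 1: issue ADD r4<-Add1 // r0:9,r1:8,r2:8,r3:6,r4:Add1
cycle 2: issue SUB r0<-Add2 // r0:Add2,r1:8,r2:8,r3:6,r4:Add1
cycle 3: issue MUL r3<-Mul1 // r0:Add2,r1:8,r2:8,r3:Mul1,r4:Add1
cycle 4: CDB Add1=13; issue ADD r4<-Add1 // r0:Add2,r1:8,r2:8,r3:Mul1,r4:Add1
cycle 5: issue MUL r4<-Mul2 // r0:Add2,r1:8,r2:8,r3:Mul1,r4:Mul2
cycle 6: stall // r0:Add2,r1:8,r2:8,r3:Mul1,r4:Mul2
cycle 7: CDB Add1=21; issue ADD r2<-Add1 // r0:Add2,r1:8,r2:Add1,r3:Mul1,r4:Mul2
cycle 8: CDB Add2=5; issue SUB r1<-Add2 // r0:5,r1:Add2,r2:Add1,r3:Mul1,r4:Mul2
cycle 9: CDB Mul1=48; stall // r0:5,r1:Add2,r2:Add1,r3:48,r4:Mul2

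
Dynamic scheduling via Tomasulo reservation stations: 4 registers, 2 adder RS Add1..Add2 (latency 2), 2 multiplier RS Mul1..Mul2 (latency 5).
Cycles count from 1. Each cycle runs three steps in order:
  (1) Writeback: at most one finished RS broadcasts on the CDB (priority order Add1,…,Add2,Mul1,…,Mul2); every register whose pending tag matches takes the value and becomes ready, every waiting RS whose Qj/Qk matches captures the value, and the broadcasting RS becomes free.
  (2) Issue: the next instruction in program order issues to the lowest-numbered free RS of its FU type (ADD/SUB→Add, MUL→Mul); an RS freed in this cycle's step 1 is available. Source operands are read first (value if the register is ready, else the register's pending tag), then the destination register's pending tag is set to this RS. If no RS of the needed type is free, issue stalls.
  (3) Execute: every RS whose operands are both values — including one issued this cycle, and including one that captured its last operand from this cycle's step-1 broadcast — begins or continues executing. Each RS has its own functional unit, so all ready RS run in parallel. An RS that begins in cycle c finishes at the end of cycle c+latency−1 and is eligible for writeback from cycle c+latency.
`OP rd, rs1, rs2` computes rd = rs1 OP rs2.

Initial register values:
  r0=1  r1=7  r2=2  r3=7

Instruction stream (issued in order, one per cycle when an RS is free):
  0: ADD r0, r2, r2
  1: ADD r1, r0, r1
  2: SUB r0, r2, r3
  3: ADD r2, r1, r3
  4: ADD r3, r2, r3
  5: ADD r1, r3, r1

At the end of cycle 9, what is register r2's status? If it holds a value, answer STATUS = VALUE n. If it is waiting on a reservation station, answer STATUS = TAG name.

c1: issue ADD r0<-Add1 | r0:Add1,r1:7,r2:2,r3:7
c2: issue ADD r1<-Add2 | r0:Add1,r1:Add2,r2:2,r3:7
c3: CDB Add1=4; issue SUB r0<-Add1 | r0:Add1,r1:Add2,r2:2,r3:7
c4: stall | r0:Add1,r1:Add2,r2:2,r3:7
c5: CDB Add1=-5; issue ADD r2<-Add1 | r0:-5,r1:Add2,r2:Add1,r3:7
c6: CDB Add2=11; issue ADD r3<-Add2 | r0:-5,r1:11,r2:Add1,r3:Add2
c7: stall | r0:-5,r1:11,r2:Add1,r3:Add2
c8: CDB Add1=18; issue ADD r1<-Add1 | r0:-5,r1:Add1,r2:18,r3:Add2
c9: - | r0:-5,r1:Add1,r2:18,r3:Add2

STATUS = VALUE 18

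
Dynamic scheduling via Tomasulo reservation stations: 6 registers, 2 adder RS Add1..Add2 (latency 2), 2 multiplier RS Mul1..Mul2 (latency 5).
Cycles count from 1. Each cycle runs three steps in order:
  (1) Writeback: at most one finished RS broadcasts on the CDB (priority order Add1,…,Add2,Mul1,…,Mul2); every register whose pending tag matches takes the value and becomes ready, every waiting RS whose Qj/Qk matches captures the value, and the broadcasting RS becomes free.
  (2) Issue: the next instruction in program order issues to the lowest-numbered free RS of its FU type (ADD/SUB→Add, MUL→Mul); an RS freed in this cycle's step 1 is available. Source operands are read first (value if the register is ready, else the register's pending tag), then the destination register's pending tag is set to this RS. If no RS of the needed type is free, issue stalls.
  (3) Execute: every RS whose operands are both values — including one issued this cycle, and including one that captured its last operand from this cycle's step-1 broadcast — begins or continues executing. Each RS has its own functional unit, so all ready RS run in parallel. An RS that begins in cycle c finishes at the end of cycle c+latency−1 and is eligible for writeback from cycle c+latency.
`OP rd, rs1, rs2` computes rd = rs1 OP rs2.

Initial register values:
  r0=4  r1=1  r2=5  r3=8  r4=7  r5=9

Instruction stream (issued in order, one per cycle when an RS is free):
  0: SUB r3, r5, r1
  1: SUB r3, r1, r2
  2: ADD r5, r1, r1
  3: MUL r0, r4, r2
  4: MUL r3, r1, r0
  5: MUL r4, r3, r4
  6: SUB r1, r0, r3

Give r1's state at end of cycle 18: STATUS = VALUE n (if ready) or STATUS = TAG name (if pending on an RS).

STATUS = VALUE 0

  c1: issue SUB r3<-Add1  regs: r0:4,r1:1,r2:5,r3:Add1,r4:7,r5:9
  c2: issue SUB r3<-Add2  regs: r0:4,r1:1,r2:5,r3:Add2,r4:7,r5:9
  c3: CDB Add1=8; issue ADD r5<-Add1  regs: r0:4,r1:1,r2:5,r3:Add2,r4:7,r5:Add1
  c4: CDB Add2=-4; issue MUL r0<-Mul1  regs: r0:Mul1,r1:1,r2:5,r3:-4,r4:7,r5:Add1
  c5: CDB Add1=2; issue MUL r3<-Mul2  regs: r0:Mul1,r1:1,r2:5,r3:Mul2,r4:7,r5:2
  c6: stall  regs: r0:Mul1,r1:1,r2:5,r3:Mul2,r4:7,r5:2
  c7: stall  regs: r0:Mul1,r1:1,r2:5,r3:Mul2,r4:7,r5:2
  c8: stall  regs: r0:Mul1,r1:1,r2:5,r3:Mul2,r4:7,r5:2
  c9: CDB Mul1=35; issue MUL r4<-Mul1  regs: r0:35,r1:1,r2:5,r3:Mul2,r4:Mul1,r5:2
  c10: issue SUB r1<-Add1  regs: r0:35,r1:Add1,r2:5,r3:Mul2,r4:Mul1,r5:2
  c11: -  regs: r0:35,r1:Add1,r2:5,r3:Mul2,r4:Mul1,r5:2
  c12: -  regs: r0:35,r1:Add1,r2:5,r3:Mul2,r4:Mul1,r5:2
  c13: -  regs: r0:35,r1:Add1,r2:5,r3:Mul2,r4:Mul1,r5:2
  c14: CDB Mul2=35  regs: r0:35,r1:Add1,r2:5,r3:35,r4:Mul1,r5:2
  c15: -  regs: r0:35,r1:Add1,r2:5,r3:35,r4:Mul1,r5:2
  c16: CDB Add1=0  regs: r0:35,r1:0,r2:5,r3:35,r4:Mul1,r5:2
  c17: -  regs: r0:35,r1:0,r2:5,r3:35,r4:Mul1,r5:2
  c18: -  regs: r0:35,r1:0,r2:5,r3:35,r4:Mul1,r5:2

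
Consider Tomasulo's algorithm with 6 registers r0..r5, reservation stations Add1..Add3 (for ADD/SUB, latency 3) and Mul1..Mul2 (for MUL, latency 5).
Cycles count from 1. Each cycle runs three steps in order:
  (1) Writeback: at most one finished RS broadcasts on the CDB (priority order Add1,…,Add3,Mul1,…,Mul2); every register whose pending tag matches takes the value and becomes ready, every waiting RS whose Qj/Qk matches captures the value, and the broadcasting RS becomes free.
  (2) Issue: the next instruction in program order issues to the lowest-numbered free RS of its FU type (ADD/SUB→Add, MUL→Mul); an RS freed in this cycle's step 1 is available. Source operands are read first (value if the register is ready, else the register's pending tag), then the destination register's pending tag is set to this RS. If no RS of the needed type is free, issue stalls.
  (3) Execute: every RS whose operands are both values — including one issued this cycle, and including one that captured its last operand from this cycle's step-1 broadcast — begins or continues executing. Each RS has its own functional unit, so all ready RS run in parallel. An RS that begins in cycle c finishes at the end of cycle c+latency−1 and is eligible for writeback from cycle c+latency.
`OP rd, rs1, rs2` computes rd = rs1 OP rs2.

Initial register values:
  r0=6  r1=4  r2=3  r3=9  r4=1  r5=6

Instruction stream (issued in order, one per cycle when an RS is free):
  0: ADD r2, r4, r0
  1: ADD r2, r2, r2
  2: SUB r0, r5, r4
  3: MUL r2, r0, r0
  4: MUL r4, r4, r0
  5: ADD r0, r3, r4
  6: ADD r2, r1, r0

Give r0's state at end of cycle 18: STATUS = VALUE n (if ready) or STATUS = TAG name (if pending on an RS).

STATUS = VALUE 14

cycle 1: issue ADD r2<-Add1 // r0:6,r1:4,r2:Add1,r3:9,r4:1,r5:6
cycle 2: issue ADD r2<-Add2 // r0:6,r1:4,r2:Add2,r3:9,r4:1,r5:6
cycle 3: issue SUB r0<-Add3 // r0:Add3,r1:4,r2:Add2,r3:9,r4:1,r5:6
cycle 4: CDB Add1=7; issue MUL r2<-Mul1 // r0:Add3,r1:4,r2:Mul1,r3:9,r4:1,r5:6
cycle 5: issue MUL r4<-Mul2 // r0:Add3,r1:4,r2:Mul1,r3:9,r4:Mul2,r5:6
cycle 6: CDB Add3=5; issue ADD r0<-Add1 // r0:Add1,r1:4,r2:Mul1,r3:9,r4:Mul2,r5:6
cycle 7: CDB Add2=14; issue ADD r2<-Add2 // r0:Add1,r1:4,r2:Add2,r3:9,r4:Mul2,r5:6
cycle 8: - // r0:Add1,r1:4,r2:Add2,r3:9,r4:Mul2,r5:6
cycle 9: - // r0:Add1,r1:4,r2:Add2,r3:9,r4:Mul2,r5:6
cycle 10: - // r0:Add1,r1:4,r2:Add2,r3:9,r4:Mul2,r5:6
cycle 11: CDB Mul1=25 // r0:Add1,r1:4,r2:Add2,r3:9,r4:Mul2,r5:6
cycle 12: CDB Mul2=5 // r0:Add1,r1:4,r2:Add2,r3:9,r4:5,r5:6
cycle 13: - // r0:Add1,r1:4,r2:Add2,r3:9,r4:5,r5:6
cycle 14: - // r0:Add1,r1:4,r2:Add2,r3:9,r4:5,r5:6
cycle 15: CDB Add1=14 // r0:14,r1:4,r2:Add2,r3:9,r4:5,r5:6
cycle 16: - // r0:14,r1:4,r2:Add2,r3:9,r4:5,r5:6
cycle 17: - // r0:14,r1:4,r2:Add2,r3:9,r4:5,r5:6
cycle 18: CDB Add2=18 // r0:14,r1:4,r2:18,r3:9,r4:5,r5:6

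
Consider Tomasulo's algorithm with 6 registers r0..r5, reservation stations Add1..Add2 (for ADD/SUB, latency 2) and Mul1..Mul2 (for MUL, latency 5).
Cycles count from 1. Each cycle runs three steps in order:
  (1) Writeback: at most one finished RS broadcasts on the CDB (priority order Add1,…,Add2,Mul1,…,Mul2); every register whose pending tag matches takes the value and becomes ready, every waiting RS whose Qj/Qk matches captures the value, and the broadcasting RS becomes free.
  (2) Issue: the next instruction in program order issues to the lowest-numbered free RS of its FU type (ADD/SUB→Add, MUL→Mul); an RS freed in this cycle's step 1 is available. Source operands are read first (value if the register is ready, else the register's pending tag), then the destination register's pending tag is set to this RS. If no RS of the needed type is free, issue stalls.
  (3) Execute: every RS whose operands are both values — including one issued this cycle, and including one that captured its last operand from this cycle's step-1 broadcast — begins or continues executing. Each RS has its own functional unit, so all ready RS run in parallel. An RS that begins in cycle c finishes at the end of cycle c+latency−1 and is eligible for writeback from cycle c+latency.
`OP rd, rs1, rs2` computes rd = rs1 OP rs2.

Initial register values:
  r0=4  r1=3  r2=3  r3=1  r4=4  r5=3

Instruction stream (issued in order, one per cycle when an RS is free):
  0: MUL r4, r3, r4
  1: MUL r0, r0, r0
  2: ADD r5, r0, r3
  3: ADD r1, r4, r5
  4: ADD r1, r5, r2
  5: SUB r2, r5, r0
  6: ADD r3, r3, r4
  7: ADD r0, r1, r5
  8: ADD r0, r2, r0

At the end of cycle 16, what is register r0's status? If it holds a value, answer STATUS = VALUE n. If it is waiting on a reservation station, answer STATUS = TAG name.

STATUS = TAG Add2

cycle 1: issue MUL r4<-Mul1 // r0:4,r1:3,r2:3,r3:1,r4:Mul1,r5:3
cycle 2: issue MUL r0<-Mul2 // r0:Mul2,r1:3,r2:3,r3:1,r4:Mul1,r5:3
cycle 3: issue ADD r5<-Add1 // r0:Mul2,r1:3,r2:3,r3:1,r4:Mul1,r5:Add1
cycle 4: issue ADD r1<-Add2 // r0:Mul2,r1:Add2,r2:3,r3:1,r4:Mul1,r5:Add1
cycle 5: stall // r0:Mul2,r1:Add2,r2:3,r3:1,r4:Mul1,r5:Add1
cycle 6: CDB Mul1=4; stall // r0:Mul2,r1:Add2,r2:3,r3:1,r4:4,r5:Add1
cycle 7: CDB Mul2=16; stall // r0:16,r1:Add2,r2:3,r3:1,r4:4,r5:Add1
cycle 8: stall // r0:16,r1:Add2,r2:3,r3:1,r4:4,r5:Add1
cycle 9: CDB Add1=17; issue ADD r1<-Add1 // r0:16,r1:Add1,r2:3,r3:1,r4:4,r5:17
cycle 10: stall // r0:16,r1:Add1,r2:3,r3:1,r4:4,r5:17
cycle 11: CDB Add1=20; issue SUB r2<-Add1 // r0:16,r1:20,r2:Add1,r3:1,r4:4,r5:17
cycle 12: CDB Add2=21; issue ADD r3<-Add2 // r0:16,r1:20,r2:Add1,r3:Add2,r4:4,r5:17
cycle 13: CDB Add1=1; issue ADD r0<-Add1 // r0:Add1,r1:20,r2:1,r3:Add2,r4:4,r5:17
cycle 14: CDB Add2=5; issue ADD r0<-Add2 // r0:Add2,r1:20,r2:1,r3:5,r4:4,r5:17
cycle 15: CDB Add1=37 // r0:Add2,r1:20,r2:1,r3:5,r4:4,r5:17
cycle 16: - // r0:Add2,r1:20,r2:1,r3:5,r4:4,r5:17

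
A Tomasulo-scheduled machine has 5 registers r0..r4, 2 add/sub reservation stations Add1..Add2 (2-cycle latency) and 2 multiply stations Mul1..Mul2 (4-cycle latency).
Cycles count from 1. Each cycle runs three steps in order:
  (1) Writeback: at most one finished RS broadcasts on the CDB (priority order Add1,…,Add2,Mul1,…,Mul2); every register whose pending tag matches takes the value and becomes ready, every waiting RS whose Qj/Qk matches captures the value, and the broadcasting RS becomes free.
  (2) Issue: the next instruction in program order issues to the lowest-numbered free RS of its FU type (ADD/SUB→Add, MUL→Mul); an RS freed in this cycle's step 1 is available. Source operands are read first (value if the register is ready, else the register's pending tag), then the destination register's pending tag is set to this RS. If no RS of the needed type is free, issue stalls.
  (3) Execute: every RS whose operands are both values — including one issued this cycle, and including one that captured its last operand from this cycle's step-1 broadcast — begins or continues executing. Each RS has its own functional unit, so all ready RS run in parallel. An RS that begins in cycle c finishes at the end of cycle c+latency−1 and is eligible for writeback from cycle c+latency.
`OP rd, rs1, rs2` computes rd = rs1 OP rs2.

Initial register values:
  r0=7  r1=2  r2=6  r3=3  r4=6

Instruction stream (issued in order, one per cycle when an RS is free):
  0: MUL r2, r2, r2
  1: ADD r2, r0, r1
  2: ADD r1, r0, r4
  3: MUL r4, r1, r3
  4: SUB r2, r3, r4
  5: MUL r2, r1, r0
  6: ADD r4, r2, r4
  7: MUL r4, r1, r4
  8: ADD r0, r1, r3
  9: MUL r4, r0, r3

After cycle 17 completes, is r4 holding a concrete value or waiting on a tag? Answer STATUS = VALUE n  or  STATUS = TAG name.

STATUS = VALUE 48

cycle 1: issue MUL r2<-Mul1 // r0:7,r1:2,r2:Mul1,r3:3,r4:6
cycle 2: issue ADD r2<-Add1 // r0:7,r1:2,r2:Add1,r3:3,r4:6
cycle 3: issue ADD r1<-Add2 // r0:7,r1:Add2,r2:Add1,r3:3,r4:6
cycle 4: CDB Add1=9; issue MUL r4<-Mul2 // r0:7,r1:Add2,r2:9,r3:3,r4:Mul2
cycle 5: CDB Add2=13; issue SUB r2<-Add1 // r0:7,r1:13,r2:Add1,r3:3,r4:Mul2
cycle 6: CDB Mul1=36; issue MUL r2<-Mul1 // r0:7,r1:13,r2:Mul1,r3:3,r4:Mul2
cycle 7: issue ADD r4<-Add2 // r0:7,r1:13,r2:Mul1,r3:3,r4:Add2
cycle 8: stall // r0:7,r1:13,r2:Mul1,r3:3,r4:Add2
cycle 9: CDB Mul2=39; issue MUL r4<-Mul2 // r0:7,r1:13,r2:Mul1,r3:3,r4:Mul2
cycle 10: CDB Mul1=91; stall // r0:7,r1:13,r2:91,r3:3,r4:Mul2
cycle 11: CDB Add1=-36; issue ADD r0<-Add1 // r0:Add1,r1:13,r2:91,r3:3,r4:Mul2
cycle 12: CDB Add2=130; issue MUL r4<-Mul1 // r0:Add1,r1:13,r2:91,r3:3,r4:Mul1
cycle 13: CDB Add1=16 // r0:16,r1:13,r2:91,r3:3,r4:Mul1
cycle 14: - // r0:16,r1:13,r2:91,r3:3,r4:Mul1
cycle 15: - // r0:16,r1:13,r2:91,r3:3,r4:Mul1
cycle 16: CDB Mul2=1690 // r0:16,r1:13,r2:91,r3:3,r4:Mul1
cycle 17: CDB Mul1=48 // r0:16,r1:13,r2:91,r3:3,r4:48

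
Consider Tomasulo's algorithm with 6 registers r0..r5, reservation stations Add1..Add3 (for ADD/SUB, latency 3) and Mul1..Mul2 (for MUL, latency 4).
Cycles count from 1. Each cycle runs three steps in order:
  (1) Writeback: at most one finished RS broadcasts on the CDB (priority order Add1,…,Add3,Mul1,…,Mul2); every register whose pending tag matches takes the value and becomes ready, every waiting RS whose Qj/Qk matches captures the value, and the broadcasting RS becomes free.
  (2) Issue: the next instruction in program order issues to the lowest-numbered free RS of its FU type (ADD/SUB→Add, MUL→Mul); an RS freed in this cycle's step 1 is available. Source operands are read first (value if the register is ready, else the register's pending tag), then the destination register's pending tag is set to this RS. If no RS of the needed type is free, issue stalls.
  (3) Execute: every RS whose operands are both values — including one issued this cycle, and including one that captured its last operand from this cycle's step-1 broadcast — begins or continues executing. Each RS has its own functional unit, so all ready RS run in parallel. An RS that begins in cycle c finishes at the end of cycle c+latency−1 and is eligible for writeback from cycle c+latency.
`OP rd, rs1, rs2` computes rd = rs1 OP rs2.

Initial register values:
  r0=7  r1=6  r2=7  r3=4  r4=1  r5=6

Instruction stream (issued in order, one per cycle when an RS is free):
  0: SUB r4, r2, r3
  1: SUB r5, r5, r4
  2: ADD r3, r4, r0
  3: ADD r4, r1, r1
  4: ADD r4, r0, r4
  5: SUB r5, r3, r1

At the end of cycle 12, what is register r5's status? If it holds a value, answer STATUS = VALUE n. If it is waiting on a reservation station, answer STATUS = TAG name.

STATUS = VALUE 4

cycle 1: issue SUB r4<-Add1 // r0:7,r1:6,r2:7,r3:4,r4:Add1,r5:6
cycle 2: issue SUB r5<-Add2 // r0:7,r1:6,r2:7,r3:4,r4:Add1,r5:Add2
cycle 3: issue ADD r3<-Add3 // r0:7,r1:6,r2:7,r3:Add3,r4:Add1,r5:Add2
cycle 4: CDB Add1=3; issue ADD r4<-Add1 // r0:7,r1:6,r2:7,r3:Add3,r4:Add1,r5:Add2
cycle 5: stall // r0:7,r1:6,r2:7,r3:Add3,r4:Add1,r5:Add2
cycle 6: stall // r0:7,r1:6,r2:7,r3:Add3,r4:Add1,r5:Add2
cycle 7: CDB Add1=12; issue ADD r4<-Add1 // r0:7,r1:6,r2:7,r3:Add3,r4:Add1,r5:Add2
cycle 8: CDB Add2=3; issue SUB r5<-Add2 // r0:7,r1:6,r2:7,r3:Add3,r4:Add1,r5:Add2
cycle 9: CDB Add3=10 // r0:7,r1:6,r2:7,r3:10,r4:Add1,r5:Add2
cycle 10: CDB Add1=19 // r0:7,r1:6,r2:7,r3:10,r4:19,r5:Add2
cycle 11: - // r0:7,r1:6,r2:7,r3:10,r4:19,r5:Add2
cycle 12: CDB Add2=4 // r0:7,r1:6,r2:7,r3:10,r4:19,r5:4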